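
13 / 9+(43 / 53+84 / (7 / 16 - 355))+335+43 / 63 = 2132263144 / 6314049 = 337.70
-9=-9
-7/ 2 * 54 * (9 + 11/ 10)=-19089/ 10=-1908.90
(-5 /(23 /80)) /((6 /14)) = -2800 /69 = -40.58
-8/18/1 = -4/9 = -0.44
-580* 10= -5800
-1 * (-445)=445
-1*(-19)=19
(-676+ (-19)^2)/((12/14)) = -735/2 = -367.50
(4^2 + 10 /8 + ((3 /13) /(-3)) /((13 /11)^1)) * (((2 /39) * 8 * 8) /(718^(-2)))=191642953856 /6591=29076460.91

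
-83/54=-1.54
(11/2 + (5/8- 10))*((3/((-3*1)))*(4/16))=31/32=0.97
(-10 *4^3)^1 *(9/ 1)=-5760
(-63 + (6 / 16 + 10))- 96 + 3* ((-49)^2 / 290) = -143593 / 1160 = -123.79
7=7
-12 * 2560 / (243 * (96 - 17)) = -10240 / 6399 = -1.60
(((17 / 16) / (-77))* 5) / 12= -85 / 14784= -0.01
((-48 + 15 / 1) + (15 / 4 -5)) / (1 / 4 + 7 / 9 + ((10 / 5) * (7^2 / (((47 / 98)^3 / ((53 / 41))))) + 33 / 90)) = -0.03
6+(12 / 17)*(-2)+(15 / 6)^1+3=10.09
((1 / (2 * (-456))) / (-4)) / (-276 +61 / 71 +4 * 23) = -71 / 47434944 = -0.00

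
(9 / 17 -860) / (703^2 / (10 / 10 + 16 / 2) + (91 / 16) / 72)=-0.02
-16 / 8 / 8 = -0.25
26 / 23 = 1.13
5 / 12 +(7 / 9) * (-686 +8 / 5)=-95741 / 180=-531.89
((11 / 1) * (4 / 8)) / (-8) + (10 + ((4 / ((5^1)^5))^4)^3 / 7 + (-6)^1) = 3.31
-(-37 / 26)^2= -1369 / 676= -2.03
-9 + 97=88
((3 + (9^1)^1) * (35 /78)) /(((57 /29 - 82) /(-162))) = 328860 /30173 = 10.90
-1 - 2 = -3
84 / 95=0.88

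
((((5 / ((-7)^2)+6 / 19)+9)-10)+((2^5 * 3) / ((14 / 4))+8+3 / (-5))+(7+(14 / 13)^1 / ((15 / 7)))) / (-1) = -7579316 / 181545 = -41.75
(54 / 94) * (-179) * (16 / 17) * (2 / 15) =-51552 / 3995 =-12.90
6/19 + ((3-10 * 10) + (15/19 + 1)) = -1803/19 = -94.89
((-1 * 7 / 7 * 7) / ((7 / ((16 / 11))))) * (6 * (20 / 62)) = -960 / 341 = -2.82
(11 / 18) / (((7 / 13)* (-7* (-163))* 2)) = 143 / 287532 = 0.00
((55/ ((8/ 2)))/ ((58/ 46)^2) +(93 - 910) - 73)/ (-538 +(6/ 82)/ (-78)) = 1580273045/ 964642138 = 1.64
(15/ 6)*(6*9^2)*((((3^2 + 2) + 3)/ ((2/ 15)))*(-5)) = -637875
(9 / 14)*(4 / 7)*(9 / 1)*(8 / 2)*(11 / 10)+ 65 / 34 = 137101 / 8330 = 16.46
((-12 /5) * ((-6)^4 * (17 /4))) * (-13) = 859248 /5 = 171849.60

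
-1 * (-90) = 90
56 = 56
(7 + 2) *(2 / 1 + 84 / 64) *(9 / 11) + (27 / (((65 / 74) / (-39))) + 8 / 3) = -3093397 / 2640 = -1171.74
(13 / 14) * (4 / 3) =26 / 21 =1.24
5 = 5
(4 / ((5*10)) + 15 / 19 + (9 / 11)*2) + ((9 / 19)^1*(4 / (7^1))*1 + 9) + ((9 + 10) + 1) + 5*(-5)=247851 / 36575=6.78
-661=-661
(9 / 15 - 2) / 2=-7 / 10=-0.70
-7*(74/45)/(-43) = 518/1935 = 0.27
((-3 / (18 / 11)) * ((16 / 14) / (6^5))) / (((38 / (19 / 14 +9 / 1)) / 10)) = -7975 / 10859184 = -0.00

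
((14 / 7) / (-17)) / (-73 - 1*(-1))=1 / 612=0.00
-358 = -358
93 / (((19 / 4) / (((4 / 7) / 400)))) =93 / 3325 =0.03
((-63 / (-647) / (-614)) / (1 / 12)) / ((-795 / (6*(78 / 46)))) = 29484 / 1210643755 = 0.00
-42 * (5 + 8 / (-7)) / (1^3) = -162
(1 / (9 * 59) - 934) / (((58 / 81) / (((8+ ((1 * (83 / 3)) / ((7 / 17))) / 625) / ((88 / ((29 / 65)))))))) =-158324564049 / 2952950000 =-53.62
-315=-315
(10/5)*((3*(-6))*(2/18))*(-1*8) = 32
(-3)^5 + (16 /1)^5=1048333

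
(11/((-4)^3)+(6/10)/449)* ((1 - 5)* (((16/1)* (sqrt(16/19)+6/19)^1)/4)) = 73509/85310+24503* sqrt(19)/42655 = 3.37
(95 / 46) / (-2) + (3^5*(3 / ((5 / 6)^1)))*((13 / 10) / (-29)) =-2684527 / 66700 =-40.25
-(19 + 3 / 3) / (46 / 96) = -960 / 23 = -41.74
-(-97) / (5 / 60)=1164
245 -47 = 198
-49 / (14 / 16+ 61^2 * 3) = -392 / 89311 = -0.00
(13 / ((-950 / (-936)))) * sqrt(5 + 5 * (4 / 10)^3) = 29.54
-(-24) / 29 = 24 / 29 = 0.83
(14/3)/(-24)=-7/36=-0.19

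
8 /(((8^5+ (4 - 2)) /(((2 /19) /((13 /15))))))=24 /809419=0.00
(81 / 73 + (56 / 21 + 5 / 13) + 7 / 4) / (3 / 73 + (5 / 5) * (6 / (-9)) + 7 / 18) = -201939 / 8086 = -24.97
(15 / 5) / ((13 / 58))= 174 / 13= 13.38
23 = 23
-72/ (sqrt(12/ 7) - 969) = 48 * sqrt(21)/ 2190905 + 162792/ 2190905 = 0.07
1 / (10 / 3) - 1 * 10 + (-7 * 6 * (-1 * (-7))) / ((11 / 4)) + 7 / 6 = -19048 / 165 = -115.44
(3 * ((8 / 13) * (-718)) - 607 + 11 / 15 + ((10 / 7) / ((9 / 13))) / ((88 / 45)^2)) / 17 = -113.60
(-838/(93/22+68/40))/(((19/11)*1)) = -253495/3097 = -81.85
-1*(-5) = 5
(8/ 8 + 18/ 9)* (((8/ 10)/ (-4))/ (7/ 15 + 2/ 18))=-27/ 26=-1.04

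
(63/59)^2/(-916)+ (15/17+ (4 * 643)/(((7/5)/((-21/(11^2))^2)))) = 44615999662107/793631978612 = 56.22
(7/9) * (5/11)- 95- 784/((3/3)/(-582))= 45163142/99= 456193.35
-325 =-325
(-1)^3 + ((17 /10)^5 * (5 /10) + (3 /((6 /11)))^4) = 921.16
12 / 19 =0.63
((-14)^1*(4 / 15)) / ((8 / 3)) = -7 / 5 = -1.40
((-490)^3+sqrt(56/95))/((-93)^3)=117649000/804357 - 2 *sqrt(1330)/76413915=146.26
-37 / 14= -2.64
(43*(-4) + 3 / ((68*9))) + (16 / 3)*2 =-32911 / 204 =-161.33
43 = 43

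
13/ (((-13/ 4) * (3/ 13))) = -52/ 3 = -17.33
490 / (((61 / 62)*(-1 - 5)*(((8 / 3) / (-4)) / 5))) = 37975 / 61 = 622.54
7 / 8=0.88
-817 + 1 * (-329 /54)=-44447 /54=-823.09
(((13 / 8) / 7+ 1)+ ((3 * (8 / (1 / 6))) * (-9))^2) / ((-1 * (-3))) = 559872.41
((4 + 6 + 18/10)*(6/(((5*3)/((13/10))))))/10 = 767/1250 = 0.61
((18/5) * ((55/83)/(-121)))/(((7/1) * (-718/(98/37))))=126/12127379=0.00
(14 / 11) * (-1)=-14 / 11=-1.27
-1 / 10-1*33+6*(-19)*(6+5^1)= -12871 / 10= -1287.10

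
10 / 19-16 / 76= 6 / 19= 0.32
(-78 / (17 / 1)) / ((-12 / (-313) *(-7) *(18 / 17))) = 4069 / 252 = 16.15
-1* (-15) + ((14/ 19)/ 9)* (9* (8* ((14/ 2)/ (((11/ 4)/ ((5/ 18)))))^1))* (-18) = -12545/ 209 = -60.02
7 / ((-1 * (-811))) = 7 / 811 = 0.01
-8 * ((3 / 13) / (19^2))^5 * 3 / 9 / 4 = -162 / 2276421984057706693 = -0.00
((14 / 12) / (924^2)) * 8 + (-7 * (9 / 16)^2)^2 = 7352148325 / 1498742784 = 4.91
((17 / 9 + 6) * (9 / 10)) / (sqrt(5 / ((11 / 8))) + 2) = 1.82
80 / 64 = 1.25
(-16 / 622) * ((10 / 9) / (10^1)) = -8 / 2799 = -0.00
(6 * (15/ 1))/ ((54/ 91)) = 455/ 3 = 151.67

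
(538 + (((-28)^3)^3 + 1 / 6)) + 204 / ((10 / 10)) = -63470735715995 / 6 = -10578455952665.83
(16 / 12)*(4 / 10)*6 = 16 / 5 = 3.20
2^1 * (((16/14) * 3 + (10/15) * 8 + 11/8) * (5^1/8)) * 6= 8515/112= 76.03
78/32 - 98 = -1529/16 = -95.56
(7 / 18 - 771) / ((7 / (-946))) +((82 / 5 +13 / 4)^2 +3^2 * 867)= 2830759087 / 25200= 112331.71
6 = 6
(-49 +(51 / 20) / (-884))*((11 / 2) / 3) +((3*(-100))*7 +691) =-9352753 / 6240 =-1498.84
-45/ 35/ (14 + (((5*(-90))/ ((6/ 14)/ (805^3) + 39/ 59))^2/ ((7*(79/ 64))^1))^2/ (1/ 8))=-220093808924397847836855490890049352823736329/ 3939695904031981059380751673178656333788870730747351138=-0.00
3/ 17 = 0.18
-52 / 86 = -26 / 43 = -0.60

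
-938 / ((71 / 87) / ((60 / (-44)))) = 1224090 / 781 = 1567.34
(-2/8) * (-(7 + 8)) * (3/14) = 45/56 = 0.80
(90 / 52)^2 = 2025 / 676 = 3.00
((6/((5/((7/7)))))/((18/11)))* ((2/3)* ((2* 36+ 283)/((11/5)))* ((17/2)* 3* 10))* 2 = 120700/3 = 40233.33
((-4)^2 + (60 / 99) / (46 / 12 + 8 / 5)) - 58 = -75106 / 1793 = -41.89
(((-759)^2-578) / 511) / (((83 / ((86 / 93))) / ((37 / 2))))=915625273 / 3944409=232.13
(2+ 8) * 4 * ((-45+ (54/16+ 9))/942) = -1.39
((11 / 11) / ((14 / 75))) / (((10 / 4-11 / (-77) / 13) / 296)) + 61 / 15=4356877 / 6855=635.58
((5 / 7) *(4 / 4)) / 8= 0.09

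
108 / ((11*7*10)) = 54 / 385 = 0.14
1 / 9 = 0.11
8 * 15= 120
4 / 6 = 2 / 3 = 0.67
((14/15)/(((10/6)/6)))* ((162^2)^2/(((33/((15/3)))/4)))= 77139724032/55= 1402540436.95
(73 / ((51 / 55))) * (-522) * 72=-50299920 / 17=-2958818.82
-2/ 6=-1/ 3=-0.33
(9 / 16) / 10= 9 / 160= 0.06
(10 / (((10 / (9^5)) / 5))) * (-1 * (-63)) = 18600435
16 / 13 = 1.23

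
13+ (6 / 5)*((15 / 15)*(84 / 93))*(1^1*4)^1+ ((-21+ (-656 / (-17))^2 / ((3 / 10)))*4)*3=2657571403 / 44795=59327.41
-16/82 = -8/41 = -0.20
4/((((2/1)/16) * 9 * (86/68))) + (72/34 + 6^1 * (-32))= -1230740/6579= -187.07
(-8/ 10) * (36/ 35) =-144/ 175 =-0.82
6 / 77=0.08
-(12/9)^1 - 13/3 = -17/3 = -5.67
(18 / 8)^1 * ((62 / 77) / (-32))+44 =216553 / 4928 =43.94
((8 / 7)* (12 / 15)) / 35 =32 / 1225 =0.03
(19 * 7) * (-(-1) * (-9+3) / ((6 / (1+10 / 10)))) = -266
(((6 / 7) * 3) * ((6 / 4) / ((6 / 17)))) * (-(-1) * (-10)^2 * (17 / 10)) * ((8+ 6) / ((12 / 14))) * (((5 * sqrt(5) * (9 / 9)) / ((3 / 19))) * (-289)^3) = -23194393491325 * sqrt(5) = -51864240543481.38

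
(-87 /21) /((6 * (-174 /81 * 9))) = 1 /28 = 0.04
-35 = -35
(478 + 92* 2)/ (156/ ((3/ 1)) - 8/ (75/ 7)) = 24825/ 1922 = 12.92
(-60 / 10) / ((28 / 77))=-16.50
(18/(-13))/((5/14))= -252/65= -3.88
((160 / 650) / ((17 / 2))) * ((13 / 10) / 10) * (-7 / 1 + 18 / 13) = -584 / 27625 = -0.02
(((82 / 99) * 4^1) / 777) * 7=0.03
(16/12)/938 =2/1407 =0.00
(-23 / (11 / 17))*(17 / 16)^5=-555164087 / 11534336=-48.13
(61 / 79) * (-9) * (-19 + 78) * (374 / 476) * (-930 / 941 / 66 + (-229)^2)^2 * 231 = -14316007381817827892904 / 69952999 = -204651803160259.47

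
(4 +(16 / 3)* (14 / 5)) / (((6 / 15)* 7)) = 142 / 21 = 6.76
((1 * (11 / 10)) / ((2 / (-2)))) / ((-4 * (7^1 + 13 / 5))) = 11 / 384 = 0.03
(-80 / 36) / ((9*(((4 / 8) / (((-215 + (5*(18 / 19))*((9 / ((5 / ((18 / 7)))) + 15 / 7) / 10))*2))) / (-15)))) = -11267360 / 3591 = -3137.67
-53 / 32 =-1.66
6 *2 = 12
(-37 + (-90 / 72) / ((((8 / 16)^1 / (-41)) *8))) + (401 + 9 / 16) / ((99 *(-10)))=-77911 / 3168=-24.59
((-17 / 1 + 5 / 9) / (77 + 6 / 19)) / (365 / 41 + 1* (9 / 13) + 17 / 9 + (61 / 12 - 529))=12464 / 30029185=0.00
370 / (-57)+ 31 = 1397 / 57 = 24.51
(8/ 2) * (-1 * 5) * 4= -80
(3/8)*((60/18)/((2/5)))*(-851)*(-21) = 446775/8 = 55846.88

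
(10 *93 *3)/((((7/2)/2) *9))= 1240/7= 177.14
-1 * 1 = -1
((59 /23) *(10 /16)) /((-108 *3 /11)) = -3245 /59616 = -0.05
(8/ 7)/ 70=4/ 245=0.02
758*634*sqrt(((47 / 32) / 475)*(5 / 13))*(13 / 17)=120143*sqrt(116090) / 3230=12673.41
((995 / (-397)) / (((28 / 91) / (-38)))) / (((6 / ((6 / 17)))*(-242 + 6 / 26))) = -3194945 / 42424214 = -0.08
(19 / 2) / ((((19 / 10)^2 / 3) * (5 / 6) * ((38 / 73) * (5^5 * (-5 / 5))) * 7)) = -1314 / 1579375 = -0.00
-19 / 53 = -0.36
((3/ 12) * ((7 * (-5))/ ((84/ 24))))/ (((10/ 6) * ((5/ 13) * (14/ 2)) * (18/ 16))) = -52/ 105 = -0.50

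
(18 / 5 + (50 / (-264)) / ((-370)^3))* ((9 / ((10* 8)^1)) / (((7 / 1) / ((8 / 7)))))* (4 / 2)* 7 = 0.93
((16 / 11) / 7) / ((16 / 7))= 1 / 11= 0.09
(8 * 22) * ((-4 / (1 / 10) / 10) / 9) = -704 / 9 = -78.22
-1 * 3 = -3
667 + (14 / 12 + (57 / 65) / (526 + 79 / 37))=5092104139 / 7620990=668.17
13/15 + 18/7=361/105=3.44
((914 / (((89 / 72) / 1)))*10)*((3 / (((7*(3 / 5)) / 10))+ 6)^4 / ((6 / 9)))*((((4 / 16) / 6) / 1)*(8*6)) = 661864502.78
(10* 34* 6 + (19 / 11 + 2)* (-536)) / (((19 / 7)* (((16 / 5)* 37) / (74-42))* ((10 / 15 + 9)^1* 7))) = 480 / 7733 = 0.06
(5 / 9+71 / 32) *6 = 799 / 48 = 16.65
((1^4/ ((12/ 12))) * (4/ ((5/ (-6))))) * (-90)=432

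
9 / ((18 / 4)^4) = 16 / 729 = 0.02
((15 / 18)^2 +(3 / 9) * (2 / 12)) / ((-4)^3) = -3 / 256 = -0.01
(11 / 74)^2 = 121 / 5476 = 0.02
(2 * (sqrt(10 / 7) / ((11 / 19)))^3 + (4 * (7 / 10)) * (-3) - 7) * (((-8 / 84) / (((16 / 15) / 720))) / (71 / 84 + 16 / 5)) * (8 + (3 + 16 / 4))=6237000 / 1699 - 55557900000 * sqrt(70) / 110807081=-523.97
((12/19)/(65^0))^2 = 144/361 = 0.40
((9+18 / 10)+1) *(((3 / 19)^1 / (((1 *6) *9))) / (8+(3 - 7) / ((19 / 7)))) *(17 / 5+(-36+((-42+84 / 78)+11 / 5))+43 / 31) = -8314339 / 22487400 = -0.37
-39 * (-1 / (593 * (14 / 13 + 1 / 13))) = 169 / 2965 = 0.06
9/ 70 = 0.13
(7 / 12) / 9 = 7 / 108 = 0.06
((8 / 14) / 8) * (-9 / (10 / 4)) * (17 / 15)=-51 / 175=-0.29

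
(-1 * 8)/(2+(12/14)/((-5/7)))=-10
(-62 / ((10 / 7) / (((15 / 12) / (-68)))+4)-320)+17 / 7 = -572015 / 1806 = -316.73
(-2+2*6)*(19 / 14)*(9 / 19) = 45 / 7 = 6.43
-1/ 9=-0.11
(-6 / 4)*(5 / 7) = -15 / 14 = -1.07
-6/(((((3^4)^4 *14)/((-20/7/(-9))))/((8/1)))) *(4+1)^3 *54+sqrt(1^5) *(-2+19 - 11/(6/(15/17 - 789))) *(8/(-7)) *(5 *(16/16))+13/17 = -33279530693387/3984213177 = -8352.85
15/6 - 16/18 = 29/18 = 1.61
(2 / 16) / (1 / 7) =7 / 8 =0.88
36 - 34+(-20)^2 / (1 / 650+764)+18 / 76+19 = 410637007 / 18870838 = 21.76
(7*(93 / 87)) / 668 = 217 / 19372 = 0.01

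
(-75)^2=5625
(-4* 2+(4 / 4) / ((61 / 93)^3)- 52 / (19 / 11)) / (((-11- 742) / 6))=298102922 / 1082472389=0.28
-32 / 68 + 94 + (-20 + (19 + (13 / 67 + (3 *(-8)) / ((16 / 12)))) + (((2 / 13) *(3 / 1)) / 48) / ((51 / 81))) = 8853249 / 118456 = 74.74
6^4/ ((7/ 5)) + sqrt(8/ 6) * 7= 14 * sqrt(3)/ 3 + 6480/ 7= 933.80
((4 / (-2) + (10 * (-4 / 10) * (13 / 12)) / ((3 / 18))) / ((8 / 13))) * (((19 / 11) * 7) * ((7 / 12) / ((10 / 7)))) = -593047 / 2640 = -224.64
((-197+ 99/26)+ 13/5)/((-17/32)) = 396432/1105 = 358.76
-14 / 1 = -14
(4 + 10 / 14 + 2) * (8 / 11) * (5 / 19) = 1880 / 1463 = 1.29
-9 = -9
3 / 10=0.30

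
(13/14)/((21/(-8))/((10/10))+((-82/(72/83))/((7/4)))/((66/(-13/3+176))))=-46332/7141157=-0.01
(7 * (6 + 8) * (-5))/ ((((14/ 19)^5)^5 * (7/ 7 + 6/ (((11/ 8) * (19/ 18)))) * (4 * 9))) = -97264937994227613565757042743121455/ 17736872289676642414974430347264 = -5483.77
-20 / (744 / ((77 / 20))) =-77 / 744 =-0.10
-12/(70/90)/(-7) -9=-333/49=-6.80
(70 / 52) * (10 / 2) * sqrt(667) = 175 * sqrt(667) / 26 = 173.83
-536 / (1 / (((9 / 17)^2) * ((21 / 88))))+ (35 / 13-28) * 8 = -9848699 / 41327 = -238.31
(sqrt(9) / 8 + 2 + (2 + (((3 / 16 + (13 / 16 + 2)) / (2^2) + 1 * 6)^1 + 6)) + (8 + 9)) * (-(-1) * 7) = 1911 / 8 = 238.88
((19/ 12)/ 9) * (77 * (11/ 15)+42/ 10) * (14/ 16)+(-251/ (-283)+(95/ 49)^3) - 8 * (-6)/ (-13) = 7752824986729/ 560948549616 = 13.82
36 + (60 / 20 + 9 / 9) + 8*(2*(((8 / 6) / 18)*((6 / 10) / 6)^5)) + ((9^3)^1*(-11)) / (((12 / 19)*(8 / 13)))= -55598990593 / 2700000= -20592.22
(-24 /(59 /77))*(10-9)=-1848 /59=-31.32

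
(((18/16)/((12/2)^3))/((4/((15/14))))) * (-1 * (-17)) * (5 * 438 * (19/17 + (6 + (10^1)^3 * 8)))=745262475/1792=415883.08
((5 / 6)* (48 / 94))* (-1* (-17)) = 340 / 47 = 7.23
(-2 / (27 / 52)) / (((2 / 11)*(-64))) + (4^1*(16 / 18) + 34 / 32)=1069 / 216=4.95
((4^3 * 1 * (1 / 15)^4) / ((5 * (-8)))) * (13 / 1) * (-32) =3328 / 253125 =0.01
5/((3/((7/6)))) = 35/18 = 1.94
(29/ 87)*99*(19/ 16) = 627/ 16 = 39.19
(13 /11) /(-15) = -13 /165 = -0.08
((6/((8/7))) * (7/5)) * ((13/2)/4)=1911/160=11.94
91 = 91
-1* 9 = -9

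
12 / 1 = 12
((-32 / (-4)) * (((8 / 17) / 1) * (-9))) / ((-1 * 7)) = 576 / 119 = 4.84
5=5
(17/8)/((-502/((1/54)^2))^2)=17/17142432993792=0.00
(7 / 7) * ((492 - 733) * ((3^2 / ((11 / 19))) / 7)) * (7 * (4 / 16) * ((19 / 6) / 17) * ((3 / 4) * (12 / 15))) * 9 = -7047081 / 7480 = -942.12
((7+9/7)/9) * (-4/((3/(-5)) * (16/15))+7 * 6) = 5597/126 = 44.42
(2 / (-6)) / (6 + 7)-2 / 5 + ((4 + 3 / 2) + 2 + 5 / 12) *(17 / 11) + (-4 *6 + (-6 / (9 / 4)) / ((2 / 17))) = -299077 / 8580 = -34.86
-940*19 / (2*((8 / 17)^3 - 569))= 8774618 / 558997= 15.70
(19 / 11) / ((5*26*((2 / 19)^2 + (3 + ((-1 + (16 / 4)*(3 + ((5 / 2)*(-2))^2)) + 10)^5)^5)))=6859 / 6060068001713139150128276706711226901673777953836890865240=0.00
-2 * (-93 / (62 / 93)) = 279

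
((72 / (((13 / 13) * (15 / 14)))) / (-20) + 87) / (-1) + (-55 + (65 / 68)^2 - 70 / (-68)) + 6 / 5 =-15663439 / 115600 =-135.50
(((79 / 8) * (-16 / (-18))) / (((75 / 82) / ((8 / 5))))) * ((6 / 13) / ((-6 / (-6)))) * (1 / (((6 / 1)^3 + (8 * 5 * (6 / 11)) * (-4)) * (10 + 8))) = 71258 / 23297625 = 0.00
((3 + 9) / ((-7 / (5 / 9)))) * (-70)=200 / 3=66.67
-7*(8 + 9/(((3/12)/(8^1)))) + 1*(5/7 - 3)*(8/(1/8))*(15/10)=-16040/7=-2291.43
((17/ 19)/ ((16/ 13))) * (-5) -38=-12657/ 304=-41.63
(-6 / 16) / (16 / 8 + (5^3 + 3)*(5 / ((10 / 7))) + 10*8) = -0.00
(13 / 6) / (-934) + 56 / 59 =313057 / 330636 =0.95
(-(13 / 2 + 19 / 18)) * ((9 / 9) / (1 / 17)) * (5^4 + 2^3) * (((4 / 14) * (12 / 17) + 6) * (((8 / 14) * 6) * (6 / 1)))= -508263552 / 49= -10372725.55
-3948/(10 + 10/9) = -8883/25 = -355.32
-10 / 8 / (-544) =5 / 2176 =0.00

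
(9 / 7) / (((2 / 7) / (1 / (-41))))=-9 / 82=-0.11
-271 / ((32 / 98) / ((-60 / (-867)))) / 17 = -3.38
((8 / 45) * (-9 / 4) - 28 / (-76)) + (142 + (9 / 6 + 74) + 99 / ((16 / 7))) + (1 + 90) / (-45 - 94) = 54959473 / 211280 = 260.13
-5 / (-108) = 5 / 108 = 0.05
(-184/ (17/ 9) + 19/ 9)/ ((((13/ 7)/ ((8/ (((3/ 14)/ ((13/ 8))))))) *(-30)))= 714469/ 6885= 103.77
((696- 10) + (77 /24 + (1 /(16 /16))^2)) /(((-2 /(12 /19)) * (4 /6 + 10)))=-49695 /2432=-20.43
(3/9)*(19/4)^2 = 361/48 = 7.52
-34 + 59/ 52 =-1709/ 52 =-32.87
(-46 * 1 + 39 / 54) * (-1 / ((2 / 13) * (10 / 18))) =2119 / 4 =529.75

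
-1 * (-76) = 76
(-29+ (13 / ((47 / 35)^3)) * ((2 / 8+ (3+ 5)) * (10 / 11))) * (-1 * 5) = -11694455 / 207646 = -56.32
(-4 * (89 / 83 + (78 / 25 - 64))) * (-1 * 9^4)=-1569593.56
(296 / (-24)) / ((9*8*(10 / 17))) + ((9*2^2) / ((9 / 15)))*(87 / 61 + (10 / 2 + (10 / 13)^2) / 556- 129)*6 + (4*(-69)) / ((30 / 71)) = -46576.43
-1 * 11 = -11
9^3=729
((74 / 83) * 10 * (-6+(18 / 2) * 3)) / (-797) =-0.23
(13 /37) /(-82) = -0.00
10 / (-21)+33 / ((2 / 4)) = 1376 / 21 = 65.52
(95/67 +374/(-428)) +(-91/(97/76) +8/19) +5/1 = -1726442351/26424934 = -65.33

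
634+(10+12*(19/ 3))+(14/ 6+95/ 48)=11589/ 16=724.31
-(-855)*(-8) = -6840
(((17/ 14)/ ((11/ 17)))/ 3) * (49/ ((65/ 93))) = 62713/ 1430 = 43.86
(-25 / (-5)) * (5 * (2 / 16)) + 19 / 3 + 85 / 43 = 11801 / 1032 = 11.44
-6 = -6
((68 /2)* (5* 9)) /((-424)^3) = -765 /38112512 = -0.00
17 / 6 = 2.83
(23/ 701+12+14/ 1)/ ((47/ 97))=1770153/ 32947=53.73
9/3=3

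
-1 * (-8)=8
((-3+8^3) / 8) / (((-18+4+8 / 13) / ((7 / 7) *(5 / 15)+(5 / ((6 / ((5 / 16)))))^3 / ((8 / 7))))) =-16335196007 / 9852420096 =-1.66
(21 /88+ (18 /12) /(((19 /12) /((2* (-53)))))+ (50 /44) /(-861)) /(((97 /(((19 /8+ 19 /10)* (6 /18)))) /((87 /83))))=-30234849 /19598656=-1.54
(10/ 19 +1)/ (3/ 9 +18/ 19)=87/ 73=1.19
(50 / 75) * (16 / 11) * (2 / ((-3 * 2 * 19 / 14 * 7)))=-64 / 1881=-0.03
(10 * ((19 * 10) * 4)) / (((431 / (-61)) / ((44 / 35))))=-4079680 / 3017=-1352.23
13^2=169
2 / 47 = 0.04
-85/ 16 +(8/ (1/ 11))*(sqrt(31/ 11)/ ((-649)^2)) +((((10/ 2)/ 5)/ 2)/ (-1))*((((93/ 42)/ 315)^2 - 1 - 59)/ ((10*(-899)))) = -929412543457/ 174838419000 +8*sqrt(341)/ 421201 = -5.32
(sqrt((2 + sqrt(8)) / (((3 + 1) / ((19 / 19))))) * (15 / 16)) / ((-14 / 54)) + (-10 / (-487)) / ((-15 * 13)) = -3.97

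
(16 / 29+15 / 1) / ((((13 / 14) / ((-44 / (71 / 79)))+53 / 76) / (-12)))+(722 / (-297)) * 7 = -526043202650 / 1800866331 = -292.11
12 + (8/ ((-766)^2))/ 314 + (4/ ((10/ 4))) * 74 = 130.40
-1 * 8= -8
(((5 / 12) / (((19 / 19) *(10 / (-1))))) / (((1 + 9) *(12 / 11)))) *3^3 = -33 / 320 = -0.10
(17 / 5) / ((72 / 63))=119 / 40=2.98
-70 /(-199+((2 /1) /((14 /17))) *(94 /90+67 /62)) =195300 /540811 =0.36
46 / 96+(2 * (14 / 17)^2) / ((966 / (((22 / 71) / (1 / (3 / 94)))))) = 510178681 / 1064689872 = 0.48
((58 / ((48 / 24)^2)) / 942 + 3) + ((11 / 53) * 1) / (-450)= 22578521 / 7488900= 3.01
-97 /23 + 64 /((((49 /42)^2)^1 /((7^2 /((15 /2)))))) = 302.98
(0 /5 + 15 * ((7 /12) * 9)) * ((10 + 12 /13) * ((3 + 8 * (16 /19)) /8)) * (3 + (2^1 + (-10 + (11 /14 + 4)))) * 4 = -1773225 /1976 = -897.38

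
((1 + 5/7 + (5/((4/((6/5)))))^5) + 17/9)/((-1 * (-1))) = 22573/2016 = 11.20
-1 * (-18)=18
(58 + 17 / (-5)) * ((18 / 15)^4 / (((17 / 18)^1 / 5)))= 6368544 / 10625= 599.39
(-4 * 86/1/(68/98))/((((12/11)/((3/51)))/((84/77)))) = -8428/289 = -29.16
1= 1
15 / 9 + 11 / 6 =7 / 2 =3.50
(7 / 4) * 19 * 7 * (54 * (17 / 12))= 142443 / 8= 17805.38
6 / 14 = 3 / 7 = 0.43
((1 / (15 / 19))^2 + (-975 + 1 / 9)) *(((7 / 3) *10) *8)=-24526768 / 135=-181679.76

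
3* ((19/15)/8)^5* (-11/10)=-27237089/82944000000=-0.00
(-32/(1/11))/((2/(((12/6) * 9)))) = -3168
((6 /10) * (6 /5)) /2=9 /25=0.36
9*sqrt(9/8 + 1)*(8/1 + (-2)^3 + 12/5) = 31.49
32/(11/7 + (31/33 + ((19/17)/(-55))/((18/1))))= 3769920/295667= 12.75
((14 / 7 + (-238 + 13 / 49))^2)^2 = 17802391002211201 / 5764801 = 3088118913.77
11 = 11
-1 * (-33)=33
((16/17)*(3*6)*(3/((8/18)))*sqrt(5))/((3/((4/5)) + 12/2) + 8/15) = 116640*sqrt(5)/10489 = 24.87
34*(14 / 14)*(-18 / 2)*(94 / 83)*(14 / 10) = -201348 / 415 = -485.18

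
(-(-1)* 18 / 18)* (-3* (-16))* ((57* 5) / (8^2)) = 855 / 4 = 213.75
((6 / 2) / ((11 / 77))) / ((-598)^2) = 21 / 357604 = 0.00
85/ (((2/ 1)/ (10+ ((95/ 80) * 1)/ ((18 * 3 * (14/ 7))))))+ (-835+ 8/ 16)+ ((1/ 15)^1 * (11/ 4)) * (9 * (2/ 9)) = -408.67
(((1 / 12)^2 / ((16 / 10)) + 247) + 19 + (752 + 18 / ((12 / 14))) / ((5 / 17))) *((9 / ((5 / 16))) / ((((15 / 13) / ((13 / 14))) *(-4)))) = -2817334273 / 168000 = -16769.85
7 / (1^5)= 7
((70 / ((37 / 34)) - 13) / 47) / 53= 1899 / 92167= 0.02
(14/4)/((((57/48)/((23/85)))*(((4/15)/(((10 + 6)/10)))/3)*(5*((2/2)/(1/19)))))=23184/153425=0.15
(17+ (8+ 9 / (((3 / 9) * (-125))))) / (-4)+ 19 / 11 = -12289 / 2750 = -4.47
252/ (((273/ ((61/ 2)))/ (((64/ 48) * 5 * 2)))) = 4880/ 13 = 375.38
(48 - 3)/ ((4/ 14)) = 315/ 2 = 157.50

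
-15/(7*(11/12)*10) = -18/77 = -0.23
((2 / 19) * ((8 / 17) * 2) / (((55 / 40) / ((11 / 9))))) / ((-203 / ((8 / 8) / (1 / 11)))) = -0.00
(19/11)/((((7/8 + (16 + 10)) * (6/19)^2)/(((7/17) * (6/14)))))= 13718/120615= 0.11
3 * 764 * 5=11460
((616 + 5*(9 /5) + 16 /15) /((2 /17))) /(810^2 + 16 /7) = 1117529 /137781480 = 0.01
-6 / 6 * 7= -7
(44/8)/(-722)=-11/1444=-0.01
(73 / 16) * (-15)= -1095 / 16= -68.44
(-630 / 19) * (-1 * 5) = 3150 / 19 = 165.79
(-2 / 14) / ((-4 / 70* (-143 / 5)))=-25 / 286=-0.09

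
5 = 5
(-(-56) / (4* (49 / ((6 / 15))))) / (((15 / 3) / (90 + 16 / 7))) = 2584 / 1225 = 2.11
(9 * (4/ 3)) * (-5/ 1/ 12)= -5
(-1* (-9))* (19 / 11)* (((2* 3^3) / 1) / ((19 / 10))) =4860 / 11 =441.82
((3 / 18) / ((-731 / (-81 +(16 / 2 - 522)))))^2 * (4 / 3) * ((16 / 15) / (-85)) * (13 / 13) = -784 / 2546073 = -0.00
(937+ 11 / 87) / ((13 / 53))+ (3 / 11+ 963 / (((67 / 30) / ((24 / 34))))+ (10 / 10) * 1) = 58470017416 / 14170299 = 4126.24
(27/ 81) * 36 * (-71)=-852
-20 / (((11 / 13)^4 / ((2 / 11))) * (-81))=1142440 / 13045131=0.09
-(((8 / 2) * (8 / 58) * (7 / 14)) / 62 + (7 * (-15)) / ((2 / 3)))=283177 / 1798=157.50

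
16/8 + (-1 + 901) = 902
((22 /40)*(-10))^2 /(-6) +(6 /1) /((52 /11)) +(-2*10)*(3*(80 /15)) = -101017 /312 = -323.77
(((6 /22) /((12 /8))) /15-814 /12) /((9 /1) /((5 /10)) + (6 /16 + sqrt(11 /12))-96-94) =358096 * sqrt(33) /933109815 + 122916452 /311036605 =0.40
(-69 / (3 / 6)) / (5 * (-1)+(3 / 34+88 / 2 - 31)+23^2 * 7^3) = -1564 / 2056491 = -0.00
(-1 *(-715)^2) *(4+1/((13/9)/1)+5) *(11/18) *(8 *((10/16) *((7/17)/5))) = -21196175/17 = -1246833.82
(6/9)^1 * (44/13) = 88/39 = 2.26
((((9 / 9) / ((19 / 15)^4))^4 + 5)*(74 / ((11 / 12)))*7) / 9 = 3001862786673592406550160 / 9518566647731498533473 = 315.37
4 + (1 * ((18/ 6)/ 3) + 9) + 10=24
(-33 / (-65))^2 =1089 / 4225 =0.26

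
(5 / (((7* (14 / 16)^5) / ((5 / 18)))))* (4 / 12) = 409600 / 3176523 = 0.13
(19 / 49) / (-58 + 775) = 19 / 35133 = 0.00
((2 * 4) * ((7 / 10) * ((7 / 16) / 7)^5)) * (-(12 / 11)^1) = -21 / 3604480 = -0.00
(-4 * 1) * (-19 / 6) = 38 / 3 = 12.67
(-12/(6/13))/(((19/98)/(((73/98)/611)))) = -146/893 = -0.16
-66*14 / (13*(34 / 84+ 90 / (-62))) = 1203048 / 17719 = 67.90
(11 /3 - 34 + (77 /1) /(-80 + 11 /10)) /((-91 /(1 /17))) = 3529 /174369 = 0.02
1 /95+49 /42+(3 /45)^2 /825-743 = -5232632587 /7053750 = -741.82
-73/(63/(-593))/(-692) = -43289/43596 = -0.99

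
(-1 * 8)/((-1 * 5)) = 8/5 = 1.60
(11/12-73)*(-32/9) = 6920/27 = 256.30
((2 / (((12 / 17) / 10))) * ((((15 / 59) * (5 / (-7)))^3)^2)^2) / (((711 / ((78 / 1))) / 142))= 1104519199132919311523437500 / 1945484213797355963564473613266399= 0.00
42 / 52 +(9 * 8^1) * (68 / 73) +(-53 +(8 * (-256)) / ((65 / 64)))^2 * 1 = 2641886069619 / 616850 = 4282866.29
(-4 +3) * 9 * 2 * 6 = -108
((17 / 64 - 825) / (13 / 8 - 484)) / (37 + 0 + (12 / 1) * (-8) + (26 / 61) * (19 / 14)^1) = -22538341 / 770132912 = -0.03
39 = 39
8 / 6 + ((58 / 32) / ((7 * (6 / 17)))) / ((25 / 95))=4.12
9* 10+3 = 93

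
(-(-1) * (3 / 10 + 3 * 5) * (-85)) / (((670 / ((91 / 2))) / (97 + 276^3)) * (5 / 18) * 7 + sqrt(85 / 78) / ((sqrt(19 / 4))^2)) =773762134262393835 / 21101072252586498244 - 7667602130078048662101 * sqrt(6630) / 105505361262932491220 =-5917.51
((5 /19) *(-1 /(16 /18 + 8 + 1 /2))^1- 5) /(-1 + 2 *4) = -16145 /22477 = -0.72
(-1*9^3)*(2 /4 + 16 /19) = -978.39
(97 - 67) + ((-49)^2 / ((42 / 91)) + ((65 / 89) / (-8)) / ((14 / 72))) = 9778042 / 1869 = 5231.70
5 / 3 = 1.67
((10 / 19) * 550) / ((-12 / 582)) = -266750 / 19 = -14039.47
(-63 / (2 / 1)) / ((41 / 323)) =-20349 / 82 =-248.16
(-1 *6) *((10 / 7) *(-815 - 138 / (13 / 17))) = 776460 / 91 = 8532.53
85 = 85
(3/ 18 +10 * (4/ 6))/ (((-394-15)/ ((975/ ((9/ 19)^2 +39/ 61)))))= -58685965/ 3111672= -18.86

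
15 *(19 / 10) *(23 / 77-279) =-611610 / 77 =-7942.99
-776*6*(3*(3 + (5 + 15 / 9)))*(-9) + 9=1215225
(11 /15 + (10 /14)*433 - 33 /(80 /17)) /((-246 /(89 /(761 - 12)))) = -45305539 /309546720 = -0.15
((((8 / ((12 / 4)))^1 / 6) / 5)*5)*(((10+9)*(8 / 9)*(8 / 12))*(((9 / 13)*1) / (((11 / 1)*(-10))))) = -608 / 19305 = -0.03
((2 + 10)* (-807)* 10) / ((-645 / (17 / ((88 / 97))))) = 1330743 / 473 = 2813.41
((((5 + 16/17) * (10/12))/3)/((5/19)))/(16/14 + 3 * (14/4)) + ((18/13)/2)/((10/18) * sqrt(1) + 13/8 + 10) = 169310105/284329539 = 0.60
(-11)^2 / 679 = 121 / 679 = 0.18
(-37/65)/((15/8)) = -296/975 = -0.30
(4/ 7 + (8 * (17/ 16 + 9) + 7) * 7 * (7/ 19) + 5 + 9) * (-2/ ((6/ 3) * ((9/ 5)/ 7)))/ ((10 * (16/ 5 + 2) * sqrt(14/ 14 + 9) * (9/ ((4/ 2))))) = -63901 * sqrt(10)/ 160056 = -1.26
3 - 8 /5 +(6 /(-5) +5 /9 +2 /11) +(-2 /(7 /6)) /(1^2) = -2692 /3465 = -0.78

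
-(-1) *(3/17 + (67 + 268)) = 5698/17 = 335.18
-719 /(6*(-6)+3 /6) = 1438 /71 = 20.25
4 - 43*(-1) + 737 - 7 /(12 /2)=4697 /6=782.83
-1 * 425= -425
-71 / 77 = -0.92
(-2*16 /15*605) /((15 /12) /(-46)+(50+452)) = -712448 /277089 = -2.57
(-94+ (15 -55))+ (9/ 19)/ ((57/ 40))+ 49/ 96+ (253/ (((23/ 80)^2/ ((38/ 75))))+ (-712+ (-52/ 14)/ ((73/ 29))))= 286832292673/ 407311968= 704.21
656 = 656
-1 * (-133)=133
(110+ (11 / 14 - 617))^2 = 50225569 / 196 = 256252.90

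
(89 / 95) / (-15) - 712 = -1014689 / 1425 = -712.06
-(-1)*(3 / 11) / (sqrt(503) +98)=294 / 100111 - 3*sqrt(503) / 100111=0.00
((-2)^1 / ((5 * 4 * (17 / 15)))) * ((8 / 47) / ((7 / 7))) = -12 / 799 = -0.02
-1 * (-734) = 734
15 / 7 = 2.14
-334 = -334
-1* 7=-7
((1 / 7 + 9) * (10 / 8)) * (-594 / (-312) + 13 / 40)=2318 / 91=25.47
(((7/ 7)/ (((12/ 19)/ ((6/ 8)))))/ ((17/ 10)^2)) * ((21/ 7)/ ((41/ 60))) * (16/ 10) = 34200/ 11849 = 2.89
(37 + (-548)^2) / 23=300341 / 23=13058.30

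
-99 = -99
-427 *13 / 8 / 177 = -5551 / 1416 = -3.92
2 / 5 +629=3147 / 5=629.40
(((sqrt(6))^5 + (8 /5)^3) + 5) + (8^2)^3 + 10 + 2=36* sqrt(6) + 32770637 /125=262253.28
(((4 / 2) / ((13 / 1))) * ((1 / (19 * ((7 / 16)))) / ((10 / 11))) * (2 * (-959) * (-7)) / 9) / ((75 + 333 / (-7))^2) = 516901 / 12804480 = 0.04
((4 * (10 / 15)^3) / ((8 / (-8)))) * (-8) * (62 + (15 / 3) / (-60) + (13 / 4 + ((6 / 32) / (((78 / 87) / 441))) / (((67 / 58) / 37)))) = 2019645776 / 70551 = 28626.75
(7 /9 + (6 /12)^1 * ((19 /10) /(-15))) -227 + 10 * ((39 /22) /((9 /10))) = -2045227 /9900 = -206.59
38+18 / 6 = 41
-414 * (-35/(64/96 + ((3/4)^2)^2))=2225664/151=14739.50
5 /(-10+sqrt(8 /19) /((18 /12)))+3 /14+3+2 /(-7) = 72511 /29869 - 15 * sqrt(38) /4267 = 2.41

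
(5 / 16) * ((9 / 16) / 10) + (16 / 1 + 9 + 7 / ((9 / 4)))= 129617 / 4608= 28.13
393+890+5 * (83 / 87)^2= 9745472 / 7569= 1287.55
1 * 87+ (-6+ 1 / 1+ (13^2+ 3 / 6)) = 503 / 2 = 251.50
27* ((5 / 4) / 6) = 45 / 8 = 5.62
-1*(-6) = 6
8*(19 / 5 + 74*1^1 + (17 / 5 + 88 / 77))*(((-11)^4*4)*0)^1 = 0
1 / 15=0.07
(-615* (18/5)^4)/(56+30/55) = -71016264/38875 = -1826.78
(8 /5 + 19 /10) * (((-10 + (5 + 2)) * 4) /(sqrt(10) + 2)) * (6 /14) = 6 - 3 * sqrt(10) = -3.49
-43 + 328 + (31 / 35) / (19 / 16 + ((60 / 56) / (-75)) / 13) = 2467993 / 8637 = 285.75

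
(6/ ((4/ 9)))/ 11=27/ 22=1.23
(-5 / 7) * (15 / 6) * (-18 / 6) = 75 / 14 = 5.36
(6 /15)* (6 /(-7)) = -0.34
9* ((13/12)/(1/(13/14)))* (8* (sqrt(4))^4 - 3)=63375/56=1131.70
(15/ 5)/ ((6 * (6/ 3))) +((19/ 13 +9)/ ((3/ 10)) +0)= 5479/ 156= 35.12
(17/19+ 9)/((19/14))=2632/361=7.29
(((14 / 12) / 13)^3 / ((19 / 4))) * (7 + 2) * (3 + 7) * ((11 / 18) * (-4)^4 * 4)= 9658880 / 1127061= 8.57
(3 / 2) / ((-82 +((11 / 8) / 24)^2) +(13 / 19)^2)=-19961856 / 1084974431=-0.02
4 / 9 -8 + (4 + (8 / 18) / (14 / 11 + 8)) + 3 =-233 / 459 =-0.51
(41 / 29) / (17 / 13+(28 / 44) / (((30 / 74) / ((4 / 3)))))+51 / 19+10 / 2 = 97665487 / 12057533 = 8.10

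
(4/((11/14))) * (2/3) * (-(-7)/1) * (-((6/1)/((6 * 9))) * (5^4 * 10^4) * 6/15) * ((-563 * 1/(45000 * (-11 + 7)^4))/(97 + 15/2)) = 3448375/1117314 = 3.09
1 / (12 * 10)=1 / 120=0.01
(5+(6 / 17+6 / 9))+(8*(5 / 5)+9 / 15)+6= 5258 / 255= 20.62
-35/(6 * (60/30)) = -35/12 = -2.92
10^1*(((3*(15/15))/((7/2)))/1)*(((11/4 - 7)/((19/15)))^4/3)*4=21141253125/14595952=1448.43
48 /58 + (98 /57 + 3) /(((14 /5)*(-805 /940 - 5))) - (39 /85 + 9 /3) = -2.92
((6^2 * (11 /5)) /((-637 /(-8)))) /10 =1584 /15925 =0.10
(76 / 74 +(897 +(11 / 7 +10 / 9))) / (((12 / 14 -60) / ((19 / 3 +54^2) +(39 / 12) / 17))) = -44508.26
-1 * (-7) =7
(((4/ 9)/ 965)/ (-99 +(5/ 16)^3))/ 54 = -8192/ 95059348605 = -0.00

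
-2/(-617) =2/617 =0.00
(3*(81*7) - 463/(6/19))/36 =1409/216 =6.52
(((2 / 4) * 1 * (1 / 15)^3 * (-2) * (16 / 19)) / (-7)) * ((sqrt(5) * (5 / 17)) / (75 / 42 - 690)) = -32 * sqrt(5) / 2100670875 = -0.00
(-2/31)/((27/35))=-70/837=-0.08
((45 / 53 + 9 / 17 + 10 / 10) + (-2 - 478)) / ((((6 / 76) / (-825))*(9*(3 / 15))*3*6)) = 11242554125 / 72981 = 154047.69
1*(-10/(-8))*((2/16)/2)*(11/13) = 55/832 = 0.07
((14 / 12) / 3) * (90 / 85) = 7 / 17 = 0.41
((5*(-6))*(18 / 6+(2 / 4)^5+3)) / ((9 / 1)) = -965 / 48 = -20.10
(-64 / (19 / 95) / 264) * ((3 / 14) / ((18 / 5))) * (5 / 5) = -50 / 693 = -0.07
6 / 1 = 6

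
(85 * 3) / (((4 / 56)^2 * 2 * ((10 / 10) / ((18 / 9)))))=49980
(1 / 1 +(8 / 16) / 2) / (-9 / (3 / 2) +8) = 5 / 8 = 0.62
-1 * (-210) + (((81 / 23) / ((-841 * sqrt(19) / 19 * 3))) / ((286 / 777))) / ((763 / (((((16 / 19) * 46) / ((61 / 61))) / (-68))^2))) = 210.00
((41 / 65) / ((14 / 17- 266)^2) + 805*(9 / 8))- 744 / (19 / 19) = 213495995459 / 1320934160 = 161.63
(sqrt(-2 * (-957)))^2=1914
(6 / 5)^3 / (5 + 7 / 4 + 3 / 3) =864 / 3875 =0.22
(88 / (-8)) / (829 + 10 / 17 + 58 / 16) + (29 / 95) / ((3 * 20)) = -5241007 / 645906900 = -0.01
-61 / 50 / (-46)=61 / 2300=0.03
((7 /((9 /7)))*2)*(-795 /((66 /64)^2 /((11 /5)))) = -5318656 /297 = -17907.93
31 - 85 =-54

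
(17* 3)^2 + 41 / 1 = 2642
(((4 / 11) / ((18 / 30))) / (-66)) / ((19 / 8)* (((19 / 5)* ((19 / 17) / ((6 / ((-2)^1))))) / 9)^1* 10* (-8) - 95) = 510 / 3616327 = 0.00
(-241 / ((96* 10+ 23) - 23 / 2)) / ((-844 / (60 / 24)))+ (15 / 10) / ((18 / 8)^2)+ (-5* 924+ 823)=-168106936277 / 44277084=-3796.70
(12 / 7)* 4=48 / 7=6.86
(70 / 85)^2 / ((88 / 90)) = 2205 / 3179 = 0.69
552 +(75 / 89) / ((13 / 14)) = 639714 / 1157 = 552.91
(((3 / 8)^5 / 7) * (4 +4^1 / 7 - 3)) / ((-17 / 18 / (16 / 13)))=-24057 / 11088896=-0.00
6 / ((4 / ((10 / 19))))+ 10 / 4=3.29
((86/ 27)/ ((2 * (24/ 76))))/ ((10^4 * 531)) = 817/ 860220000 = 0.00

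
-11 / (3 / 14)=-154 / 3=-51.33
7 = 7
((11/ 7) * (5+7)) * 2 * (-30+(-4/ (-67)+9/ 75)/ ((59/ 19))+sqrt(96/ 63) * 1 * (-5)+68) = 992922216/ 691775 -1760 * sqrt(42)/ 49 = 1202.55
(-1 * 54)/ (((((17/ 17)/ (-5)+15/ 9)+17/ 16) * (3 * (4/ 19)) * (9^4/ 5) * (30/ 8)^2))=-0.00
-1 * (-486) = 486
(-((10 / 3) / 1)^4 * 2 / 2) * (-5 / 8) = 6250 / 81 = 77.16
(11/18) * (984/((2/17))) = 15334/3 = 5111.33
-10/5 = -2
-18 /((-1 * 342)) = 0.05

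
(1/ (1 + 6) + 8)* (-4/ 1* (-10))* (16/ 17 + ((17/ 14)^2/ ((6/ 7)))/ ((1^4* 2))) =977455/ 1666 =586.71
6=6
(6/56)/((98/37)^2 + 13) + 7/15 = 5432201/11508420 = 0.47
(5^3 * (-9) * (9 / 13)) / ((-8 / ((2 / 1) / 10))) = 2025 / 104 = 19.47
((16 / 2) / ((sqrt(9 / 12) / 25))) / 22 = 200 * sqrt(3) / 33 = 10.50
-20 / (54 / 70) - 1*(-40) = 380 / 27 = 14.07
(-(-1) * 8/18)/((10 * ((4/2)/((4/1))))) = 4/45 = 0.09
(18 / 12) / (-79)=-3 / 158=-0.02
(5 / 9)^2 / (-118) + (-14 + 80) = 630803 / 9558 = 66.00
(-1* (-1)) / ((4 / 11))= 11 / 4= 2.75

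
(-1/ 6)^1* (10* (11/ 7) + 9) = -173/ 42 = -4.12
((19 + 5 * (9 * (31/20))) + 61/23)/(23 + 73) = 2803/2944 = 0.95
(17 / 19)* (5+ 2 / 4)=187 / 38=4.92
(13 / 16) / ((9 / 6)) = 13 / 24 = 0.54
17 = 17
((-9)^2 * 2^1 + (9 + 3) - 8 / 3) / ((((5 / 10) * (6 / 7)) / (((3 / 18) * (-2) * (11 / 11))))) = -3598 / 27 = -133.26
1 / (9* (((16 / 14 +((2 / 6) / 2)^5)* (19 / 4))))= 24192 / 1182085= 0.02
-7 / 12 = -0.58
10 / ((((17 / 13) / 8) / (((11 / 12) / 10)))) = 286 / 51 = 5.61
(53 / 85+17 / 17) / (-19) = -138 / 1615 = -0.09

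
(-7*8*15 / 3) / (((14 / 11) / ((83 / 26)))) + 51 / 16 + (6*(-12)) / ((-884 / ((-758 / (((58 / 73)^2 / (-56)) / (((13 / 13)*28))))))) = 453951043423 / 2973776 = 152651.39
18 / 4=9 / 2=4.50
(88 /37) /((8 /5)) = 55 /37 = 1.49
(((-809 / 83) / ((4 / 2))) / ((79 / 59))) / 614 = -47731 / 8051996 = -0.01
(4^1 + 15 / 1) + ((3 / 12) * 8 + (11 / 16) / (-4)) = 20.83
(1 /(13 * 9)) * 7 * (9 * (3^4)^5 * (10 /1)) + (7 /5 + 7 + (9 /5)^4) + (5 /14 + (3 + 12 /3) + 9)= 2135655449622727 /113750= 18774992963.72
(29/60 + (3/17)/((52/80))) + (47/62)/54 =1422223/1849770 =0.77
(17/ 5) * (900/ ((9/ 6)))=2040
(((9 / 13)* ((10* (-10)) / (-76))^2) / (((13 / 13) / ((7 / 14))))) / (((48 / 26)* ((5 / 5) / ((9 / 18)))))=1875 / 11552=0.16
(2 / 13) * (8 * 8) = 128 / 13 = 9.85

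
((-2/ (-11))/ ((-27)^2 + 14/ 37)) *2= 148/ 296857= 0.00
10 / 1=10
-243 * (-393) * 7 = 668493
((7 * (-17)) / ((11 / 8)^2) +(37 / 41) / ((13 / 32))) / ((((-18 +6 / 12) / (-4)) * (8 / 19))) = -74405216 / 2257255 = -32.96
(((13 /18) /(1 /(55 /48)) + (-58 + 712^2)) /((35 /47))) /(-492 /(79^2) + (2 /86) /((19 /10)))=-14993423388142403 /1466873280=-10221348.76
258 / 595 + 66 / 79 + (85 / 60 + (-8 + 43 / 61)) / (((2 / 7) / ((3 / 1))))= -1386727429 / 22938440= -60.45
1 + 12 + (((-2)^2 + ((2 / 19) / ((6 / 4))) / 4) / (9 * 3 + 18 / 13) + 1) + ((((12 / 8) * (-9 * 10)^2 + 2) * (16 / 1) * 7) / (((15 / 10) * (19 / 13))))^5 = 2274990116271546770059380068760143126855 / 24669374337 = 92219206097150025587184390000.00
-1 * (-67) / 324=67 / 324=0.21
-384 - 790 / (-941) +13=-348321 / 941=-370.16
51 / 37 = 1.38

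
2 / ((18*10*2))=1 / 180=0.01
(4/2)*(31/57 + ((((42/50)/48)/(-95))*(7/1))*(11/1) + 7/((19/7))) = 354383/57000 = 6.22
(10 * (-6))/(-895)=12/179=0.07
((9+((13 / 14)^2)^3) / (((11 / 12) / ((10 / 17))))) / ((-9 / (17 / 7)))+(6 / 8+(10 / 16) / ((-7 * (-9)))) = -296617129 / 326123028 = -0.91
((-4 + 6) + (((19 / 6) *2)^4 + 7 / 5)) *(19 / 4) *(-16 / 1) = -122534.89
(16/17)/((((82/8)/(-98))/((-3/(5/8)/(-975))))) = -50176/1132625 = -0.04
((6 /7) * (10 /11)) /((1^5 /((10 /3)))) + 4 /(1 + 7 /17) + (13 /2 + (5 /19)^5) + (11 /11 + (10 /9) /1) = 24097084994 /1715936607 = 14.04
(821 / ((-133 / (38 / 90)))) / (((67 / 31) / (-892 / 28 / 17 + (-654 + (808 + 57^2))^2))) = -13965076.61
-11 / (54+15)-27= -1874 / 69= -27.16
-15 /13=-1.15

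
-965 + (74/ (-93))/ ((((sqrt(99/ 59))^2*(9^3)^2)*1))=-965.00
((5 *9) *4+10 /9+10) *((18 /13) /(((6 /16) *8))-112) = -2494000 /117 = -21316.24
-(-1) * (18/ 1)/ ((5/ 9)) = 162/ 5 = 32.40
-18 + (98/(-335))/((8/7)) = -24463/1340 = -18.26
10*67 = 670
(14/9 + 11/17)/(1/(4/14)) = 674/1071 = 0.63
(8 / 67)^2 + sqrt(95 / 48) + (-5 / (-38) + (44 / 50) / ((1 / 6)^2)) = sqrt(285) / 12 + 135722869 / 4264550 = 33.23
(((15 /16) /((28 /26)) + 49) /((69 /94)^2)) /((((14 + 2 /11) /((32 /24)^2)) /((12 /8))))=271444129 /15597036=17.40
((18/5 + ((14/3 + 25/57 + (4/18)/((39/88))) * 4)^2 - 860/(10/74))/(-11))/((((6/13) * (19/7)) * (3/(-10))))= -9117953883094/6435271557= -1416.87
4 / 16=1 / 4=0.25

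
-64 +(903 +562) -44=1357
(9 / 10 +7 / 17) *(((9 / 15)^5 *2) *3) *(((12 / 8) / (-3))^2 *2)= 162567 / 531250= 0.31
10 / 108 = 5 / 54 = 0.09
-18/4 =-9/2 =-4.50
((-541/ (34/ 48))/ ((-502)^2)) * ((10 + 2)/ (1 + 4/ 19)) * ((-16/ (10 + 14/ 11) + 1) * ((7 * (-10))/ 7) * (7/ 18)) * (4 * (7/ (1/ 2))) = -2.74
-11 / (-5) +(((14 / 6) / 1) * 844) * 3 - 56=5854.20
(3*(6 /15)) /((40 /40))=6 /5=1.20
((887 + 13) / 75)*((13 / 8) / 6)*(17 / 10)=221 / 40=5.52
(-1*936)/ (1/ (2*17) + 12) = -31824/ 409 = -77.81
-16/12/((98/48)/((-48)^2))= -73728/49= -1504.65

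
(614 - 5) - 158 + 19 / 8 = 3627 / 8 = 453.38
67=67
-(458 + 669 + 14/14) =-1128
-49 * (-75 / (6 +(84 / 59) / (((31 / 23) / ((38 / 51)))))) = 541.47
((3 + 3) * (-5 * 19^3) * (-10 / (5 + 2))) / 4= 514425 / 7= 73489.29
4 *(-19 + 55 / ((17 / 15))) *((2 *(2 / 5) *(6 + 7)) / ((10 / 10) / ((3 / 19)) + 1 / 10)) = 626496 / 3281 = 190.95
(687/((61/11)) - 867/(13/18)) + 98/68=-28987793/26962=-1075.14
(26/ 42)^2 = 169/ 441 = 0.38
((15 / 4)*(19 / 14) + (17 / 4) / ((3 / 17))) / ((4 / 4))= 4901 / 168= 29.17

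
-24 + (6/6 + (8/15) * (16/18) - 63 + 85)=-0.53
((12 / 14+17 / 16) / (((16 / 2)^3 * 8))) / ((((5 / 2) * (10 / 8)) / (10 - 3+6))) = 0.00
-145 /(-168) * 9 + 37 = 2507 /56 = 44.77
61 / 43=1.42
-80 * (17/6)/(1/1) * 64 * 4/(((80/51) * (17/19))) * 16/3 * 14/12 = -2315264/9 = -257251.56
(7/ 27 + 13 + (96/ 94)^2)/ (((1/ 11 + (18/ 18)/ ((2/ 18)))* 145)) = 938333/ 86482350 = 0.01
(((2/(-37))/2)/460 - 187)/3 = -3182741/51060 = -62.33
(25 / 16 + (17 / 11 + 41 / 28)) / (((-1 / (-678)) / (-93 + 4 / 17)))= -287568.63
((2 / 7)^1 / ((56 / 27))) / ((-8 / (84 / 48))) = -27 / 896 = -0.03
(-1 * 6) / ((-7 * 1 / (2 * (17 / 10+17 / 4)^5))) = 10227229971 / 800000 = 12784.04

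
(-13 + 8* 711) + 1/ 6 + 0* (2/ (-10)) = 34051/ 6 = 5675.17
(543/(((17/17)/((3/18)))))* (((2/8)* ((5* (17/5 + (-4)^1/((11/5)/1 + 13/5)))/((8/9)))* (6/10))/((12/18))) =376299/1280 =293.98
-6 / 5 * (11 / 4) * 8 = -132 / 5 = -26.40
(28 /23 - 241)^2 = 30415225 /529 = 57495.70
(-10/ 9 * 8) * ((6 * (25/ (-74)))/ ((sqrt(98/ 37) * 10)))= 100 * sqrt(74)/ 777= 1.11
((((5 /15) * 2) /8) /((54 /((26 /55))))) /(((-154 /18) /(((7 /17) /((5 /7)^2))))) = -637 /9256500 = -0.00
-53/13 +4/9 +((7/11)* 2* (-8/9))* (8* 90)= -1052995/1287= -818.18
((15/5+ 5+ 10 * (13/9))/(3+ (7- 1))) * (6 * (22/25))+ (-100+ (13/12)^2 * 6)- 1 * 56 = -733271/5400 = -135.79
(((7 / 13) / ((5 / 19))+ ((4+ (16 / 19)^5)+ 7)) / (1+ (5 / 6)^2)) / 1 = 7.95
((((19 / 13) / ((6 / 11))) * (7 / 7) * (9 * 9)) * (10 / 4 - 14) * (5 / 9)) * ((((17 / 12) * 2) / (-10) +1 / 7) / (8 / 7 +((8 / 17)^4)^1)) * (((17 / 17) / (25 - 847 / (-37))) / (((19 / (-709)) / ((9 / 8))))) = -98115457284933 / 684902666240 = -143.25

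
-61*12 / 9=-244 / 3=-81.33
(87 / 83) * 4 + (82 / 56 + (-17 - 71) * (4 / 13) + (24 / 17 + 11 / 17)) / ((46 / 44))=-4708969 / 256802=-18.34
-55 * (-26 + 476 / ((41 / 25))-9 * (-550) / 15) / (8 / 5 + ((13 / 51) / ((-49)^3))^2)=-21928323616769789100 / 1073489969749943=-20427.13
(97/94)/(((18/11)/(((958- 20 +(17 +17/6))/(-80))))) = -6132049/812160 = -7.55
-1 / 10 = -0.10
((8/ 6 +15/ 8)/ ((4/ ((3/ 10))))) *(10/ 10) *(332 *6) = 19173/ 40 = 479.32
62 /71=0.87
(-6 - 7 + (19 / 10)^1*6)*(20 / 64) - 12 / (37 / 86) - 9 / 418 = -219721 / 7733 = -28.41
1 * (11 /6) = 11 /6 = 1.83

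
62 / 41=1.51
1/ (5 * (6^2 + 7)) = 1/ 215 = 0.00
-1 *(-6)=6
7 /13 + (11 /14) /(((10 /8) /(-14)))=-8.26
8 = 8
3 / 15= 1 / 5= 0.20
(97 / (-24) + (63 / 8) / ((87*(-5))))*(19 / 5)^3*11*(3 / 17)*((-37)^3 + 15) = 6747155691892 / 308125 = 21897462.69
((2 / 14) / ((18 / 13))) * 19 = 247 / 126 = 1.96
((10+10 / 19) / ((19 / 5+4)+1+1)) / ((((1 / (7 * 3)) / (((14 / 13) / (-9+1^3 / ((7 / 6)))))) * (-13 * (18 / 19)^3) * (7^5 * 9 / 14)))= 9500 / 380321487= 0.00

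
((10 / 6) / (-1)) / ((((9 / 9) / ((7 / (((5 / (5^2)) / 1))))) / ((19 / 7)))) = -475 / 3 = -158.33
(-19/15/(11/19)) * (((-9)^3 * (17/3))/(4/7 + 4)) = 3479679/1760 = 1977.09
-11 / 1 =-11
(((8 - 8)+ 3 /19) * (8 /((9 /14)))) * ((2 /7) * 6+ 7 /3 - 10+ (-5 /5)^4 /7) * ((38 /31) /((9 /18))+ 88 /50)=-2123776 /44175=-48.08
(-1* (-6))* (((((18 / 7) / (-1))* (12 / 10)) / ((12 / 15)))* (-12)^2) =-23328 / 7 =-3332.57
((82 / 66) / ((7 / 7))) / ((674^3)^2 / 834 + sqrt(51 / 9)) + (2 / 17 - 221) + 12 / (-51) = -90849758662975259632426753721955531673 / 410866160486985765084538581677262151 - 792161 * sqrt(51) / 24168597675705045004972857745721303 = -221.12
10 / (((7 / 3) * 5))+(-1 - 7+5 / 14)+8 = 17 / 14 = 1.21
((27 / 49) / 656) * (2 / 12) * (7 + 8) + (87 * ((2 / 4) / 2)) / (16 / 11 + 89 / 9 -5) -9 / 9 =24535013 / 10093216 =2.43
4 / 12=1 / 3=0.33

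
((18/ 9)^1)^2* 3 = 12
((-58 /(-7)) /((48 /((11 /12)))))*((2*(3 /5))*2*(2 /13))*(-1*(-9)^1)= 957 /1820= 0.53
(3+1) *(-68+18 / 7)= -1832 / 7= -261.71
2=2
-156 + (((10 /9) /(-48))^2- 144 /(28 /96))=-212191313 /326592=-649.71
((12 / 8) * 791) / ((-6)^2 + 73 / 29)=68817 / 2234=30.80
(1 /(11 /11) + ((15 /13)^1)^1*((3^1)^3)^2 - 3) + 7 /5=54636 /65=840.55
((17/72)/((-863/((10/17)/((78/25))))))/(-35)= 25/16963128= 0.00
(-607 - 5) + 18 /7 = -4266 /7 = -609.43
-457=-457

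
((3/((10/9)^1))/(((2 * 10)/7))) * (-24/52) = -567/1300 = -0.44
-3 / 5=-0.60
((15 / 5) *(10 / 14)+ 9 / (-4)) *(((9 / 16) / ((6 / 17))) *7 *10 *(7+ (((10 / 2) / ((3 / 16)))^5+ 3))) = -139264103275 / 864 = -161185304.72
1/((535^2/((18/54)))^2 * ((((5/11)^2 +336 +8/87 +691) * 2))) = 3509/5315788375595895000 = 0.00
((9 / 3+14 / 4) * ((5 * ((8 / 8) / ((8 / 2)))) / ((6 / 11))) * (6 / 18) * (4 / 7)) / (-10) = -143 / 504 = -0.28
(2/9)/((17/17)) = 2/9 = 0.22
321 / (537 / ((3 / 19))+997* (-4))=-321 / 587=-0.55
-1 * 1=-1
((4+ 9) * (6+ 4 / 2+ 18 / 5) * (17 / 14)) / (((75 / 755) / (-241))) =-233229919 / 525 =-444247.46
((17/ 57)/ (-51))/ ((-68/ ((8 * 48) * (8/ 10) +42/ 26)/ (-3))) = -6691/ 83980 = -0.08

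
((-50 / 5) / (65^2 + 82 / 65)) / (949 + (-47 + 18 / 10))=-3250 / 1241400933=-0.00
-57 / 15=-19 / 5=-3.80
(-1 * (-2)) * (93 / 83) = 186 / 83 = 2.24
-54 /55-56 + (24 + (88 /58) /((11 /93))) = -32146 /1595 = -20.15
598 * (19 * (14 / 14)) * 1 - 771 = 10591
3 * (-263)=-789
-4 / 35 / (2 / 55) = -22 / 7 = -3.14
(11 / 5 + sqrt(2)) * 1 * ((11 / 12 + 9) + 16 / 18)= 389 * sqrt(2) / 36 + 4279 / 180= 39.05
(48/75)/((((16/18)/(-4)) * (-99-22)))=72/3025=0.02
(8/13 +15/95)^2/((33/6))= 72962/671099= 0.11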